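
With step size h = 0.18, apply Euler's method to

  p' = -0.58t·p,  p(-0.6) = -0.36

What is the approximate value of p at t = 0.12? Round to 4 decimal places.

-0.4119

Euler: p_{n+1} = p_n + h·f(t_n, p_n).
t=-0.600000, p=-0.360000: f=-0.125280 → p ← -0.360000 + 0.18·(-0.125280) = -0.382550
t=-0.420000, p=-0.382550: f=-0.093189 → p ← -0.382550 + 0.18·(-0.093189) = -0.399324
t=-0.240000, p=-0.399324: f=-0.055586 → p ← -0.399324 + 0.18·(-0.055586) = -0.409330
t=-0.060000, p=-0.409330: f=-0.014245 → p ← -0.409330 + 0.18·(-0.014245) = -0.411894
p(0.12) ≈ -0.4119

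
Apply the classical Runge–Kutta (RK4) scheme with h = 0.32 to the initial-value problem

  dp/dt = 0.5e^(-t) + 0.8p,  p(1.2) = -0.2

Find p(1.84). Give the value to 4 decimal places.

RK4: k1 = f(t_n, p_n); k2 = f(t_n + h/2, p_n + (h/2)·k1); k3 = f(t_n + h/2, p_n + (h/2)·k2); k4 = f(t_n + h, p_n + h·k3); p_{n+1} = p_n + (h/6)·(k1 + 2k2 + 2k3 + k4).
t=1.200000, p=-0.200000:
  k1 = f(1.200000, -0.200000) = -0.009403
  k2 = f(1.360000, -0.201504) = -0.032873
  k3 = f(1.360000, -0.205260) = -0.035877
  k4 = f(1.520000, -0.211481) = -0.059829
  p ← -0.200000 + (0.32/6)·(k1 + 2k2 + 2k3 + k4) = -0.211026
t=1.520000, p=-0.211026:
  k1 = f(1.520000, -0.211026) = -0.059465
  k2 = f(1.680000, -0.220540) = -0.083245
  k3 = f(1.680000, -0.224345) = -0.086289
  k4 = f(1.840000, -0.238638) = -0.111502
  p ← -0.211026 + (0.32/6)·(k1 + 2k2 + 2k3 + k4) = -0.238228
p(1.84) ≈ -0.2382

-0.2382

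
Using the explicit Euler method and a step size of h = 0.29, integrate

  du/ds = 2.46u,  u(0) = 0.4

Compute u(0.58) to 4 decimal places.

Euler: u_{n+1} = u_n + h·f(s_n, u_n).
s=0.000000, u=0.400000: f=0.984000 → u ← 0.400000 + 0.29·0.984000 = 0.685360
s=0.290000, u=0.685360: f=1.685986 → u ← 0.685360 + 0.29·1.685986 = 1.174296
u(0.58) ≈ 1.1743

1.1743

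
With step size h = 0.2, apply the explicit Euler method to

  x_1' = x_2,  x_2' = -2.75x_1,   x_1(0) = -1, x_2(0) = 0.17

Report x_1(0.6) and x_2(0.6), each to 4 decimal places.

Euler on (x_1,x_2): x_1_{n+1} = x_1_n + h·x_1', x_2_{n+1} = x_2_n + h·x_2'.
0.000000: (-1.000000, 0.170000); f=(0.170000, 2.750000) → (-0.966000, 0.720000)
0.200000: (-0.966000, 0.720000); f=(0.720000, 2.656500) → (-0.822000, 1.251300)
0.400000: (-0.822000, 1.251300); f=(1.251300, 2.260500) → (-0.571740, 1.703400)
(x_1(0.6), x_2(0.6)) ≈ (-0.5717, 1.7034)

-0.5717, 1.7034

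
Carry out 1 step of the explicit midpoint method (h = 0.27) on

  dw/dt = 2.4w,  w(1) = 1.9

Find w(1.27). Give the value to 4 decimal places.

3.5301

Midpoint: k1 = f(t_n, w_n); k2 = f(t_n + h/2, w_n + (h/2)·k1); w_{n+1} = w_n + h·k2.
t=1.000000, w=1.900000:
  k1 = f(1.000000, 1.900000) = 4.560000
  k2 = f(1.135000, 2.515600) = 6.037440
  w ← 1.900000 + 0.27·6.037440 = 3.530109
w(1.27) ≈ 3.5301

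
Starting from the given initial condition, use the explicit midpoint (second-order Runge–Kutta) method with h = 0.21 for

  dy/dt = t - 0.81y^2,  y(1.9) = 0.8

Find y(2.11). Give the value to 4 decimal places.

1.0691

Midpoint: k1 = f(t_n, y_n); k2 = f(t_n + h/2, y_n + (h/2)·k1); y_{n+1} = y_n + h·k2.
t=1.900000, y=0.800000:
  k1 = f(1.900000, 0.800000) = 1.381600
  k2 = f(2.005000, 0.945068) = 1.281546
  y ← 0.800000 + 0.21·1.281546 = 1.069125
y(2.11) ≈ 1.0691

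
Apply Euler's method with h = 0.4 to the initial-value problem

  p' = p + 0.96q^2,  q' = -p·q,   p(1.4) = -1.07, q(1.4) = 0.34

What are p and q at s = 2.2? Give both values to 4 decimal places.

Euler on (p,q): p_{n+1} = p_n + h·p', q_{n+1} = q_n + h·q'.
1.400000: (-1.070000, 0.340000); f=(-0.959024, 0.363800) → (-1.453610, 0.485520)
1.800000: (-1.453610, 0.485520); f=(-1.227309, 0.705757) → (-1.944533, 0.767823)
(p(2.2), q(2.2)) ≈ (-1.9445, 0.7678)

-1.9445, 0.7678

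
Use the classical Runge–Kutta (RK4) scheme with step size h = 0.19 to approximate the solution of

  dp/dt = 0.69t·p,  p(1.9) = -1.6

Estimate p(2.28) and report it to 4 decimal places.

-2.7676

RK4: k1 = f(t_n, p_n); k2 = f(t_n + h/2, p_n + (h/2)·k1); k3 = f(t_n + h/2, p_n + (h/2)·k2); k4 = f(t_n + h, p_n + h·k3); p_{n+1} = p_n + (h/6)·(k1 + 2k2 + 2k3 + k4).
t=1.900000, p=-1.600000:
  k1 = f(1.900000, -1.600000) = -2.097600
  k2 = f(1.995000, -1.799272) = -2.476788
  k3 = f(1.995000, -1.835295) = -2.526375
  k4 = f(2.090000, -2.080011) = -2.999584
  p ← -1.600000 + (0.19/6)·(k1 + 2k2 + 2k3 + k4) = -2.078278
t=2.090000, p=-2.078278:
  k1 = f(2.090000, -2.078278) = -2.997084
  k2 = f(2.185000, -2.363001) = -3.562578
  k3 = f(2.185000, -2.416723) = -3.643572
  k4 = f(2.280000, -2.770557) = -4.358640
  p ← -2.078278 + (0.19/6)·(k1 + 2k2 + 2k3 + k4) = -2.767599
p(2.28) ≈ -2.7676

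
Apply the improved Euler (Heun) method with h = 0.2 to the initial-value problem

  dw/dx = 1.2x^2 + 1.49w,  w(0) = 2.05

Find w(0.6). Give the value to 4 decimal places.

Heun: k1 = f(x_n, w_n); k2 = f(x_n + h, w_n + h·k1); w_{n+1} = w_n + (h/2)·(k1 + k2).
x=0.000000, w=2.050000:
  k1 = f(0.000000, 2.050000) = 3.054500
  k2 = f(0.200000, 2.660900) = 4.012741
  w ← 2.050000 + (0.2/2)·(3.054500 + 4.012741) = 2.756724
x=0.200000, w=2.756724:
  k1 = f(0.200000, 2.756724) = 4.155519
  k2 = f(0.400000, 3.587828) = 5.537864
  w ← 2.756724 + (0.2/2)·(4.155519 + 5.537864) = 3.726062
x=0.400000, w=3.726062:
  k1 = f(0.400000, 3.726062) = 5.743833
  k2 = f(0.600000, 4.874829) = 7.695495
  w ← 3.726062 + (0.2/2)·(5.743833 + 7.695495) = 5.069995
w(0.6) ≈ 5.0700

5.0700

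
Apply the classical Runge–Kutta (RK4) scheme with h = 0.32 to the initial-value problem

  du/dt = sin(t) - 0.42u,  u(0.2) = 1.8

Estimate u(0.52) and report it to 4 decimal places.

RK4: k1 = f(t_n, u_n); k2 = f(t_n + h/2, u_n + (h/2)·k1); k3 = f(t_n + h/2, u_n + (h/2)·k2); k4 = f(t_n + h, u_n + h·k3); u_{n+1} = u_n + (h/6)·(k1 + 2k2 + 2k3 + k4).
t=0.200000, u=1.800000:
  k1 = f(0.200000, 1.800000) = -0.557331
  k2 = f(0.360000, 1.710827) = -0.366273
  k3 = f(0.360000, 1.741396) = -0.379112
  k4 = f(0.520000, 1.678684) = -0.208167
  u ← 1.800000 + (0.32/6)·(k1 + 2k2 + 2k3 + k4) = 1.679666
u(0.52) ≈ 1.6797

1.6797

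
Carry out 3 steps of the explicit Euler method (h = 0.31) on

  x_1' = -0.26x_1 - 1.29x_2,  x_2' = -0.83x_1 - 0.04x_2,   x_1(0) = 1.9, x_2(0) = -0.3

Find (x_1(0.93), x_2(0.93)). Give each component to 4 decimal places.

Euler on (x_1,x_2): x_1_{n+1} = x_1_n + h·x_1', x_2_{n+1} = x_2_n + h·x_2'.
0.000000: (1.900000, -0.300000); f=(-0.107000, -1.565000) → (1.866830, -0.785150)
0.310000: (1.866830, -0.785150); f=(0.527468, -1.518063) → (2.030345, -1.255749)
0.620000: (2.030345, -1.255749); f=(1.092027, -1.634956) → (2.368873, -1.762586)
(x_1(0.93), x_2(0.93)) ≈ (2.3689, -1.7626)

2.3689, -1.7626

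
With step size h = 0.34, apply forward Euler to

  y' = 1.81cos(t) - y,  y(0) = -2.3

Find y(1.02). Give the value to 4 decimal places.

0.4683

Euler: y_{n+1} = y_n + h·f(t_n, y_n).
t=0.000000, y=-2.300000: f=4.110000 → y ← -2.300000 + 0.34·4.110000 = -0.902600
t=0.340000, y=-0.902600: f=2.608986 → y ← -0.902600 + 0.34·2.608986 = -0.015545
t=0.680000, y=-0.015545: f=1.422951 → y ← -0.015545 + 0.34·1.422951 = 0.468259
y(1.02) ≈ 0.4683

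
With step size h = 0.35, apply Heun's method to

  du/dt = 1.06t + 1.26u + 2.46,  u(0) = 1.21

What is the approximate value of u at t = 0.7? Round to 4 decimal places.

5.8537

Heun: k1 = f(t_n, u_n); k2 = f(t_n + h, u_n + h·k1); u_{n+1} = u_n + (h/2)·(k1 + k2).
t=0.000000, u=1.210000:
  k1 = f(0.000000, 1.210000) = 3.984600
  k2 = f(0.350000, 2.604610) = 6.112809
  u ← 1.210000 + (0.35/2)·(3.984600 + 6.112809) = 2.977047
t=0.350000, u=2.977047:
  k1 = f(0.350000, 2.977047) = 6.582079
  k2 = f(0.700000, 5.280774) = 9.855775
  u ← 2.977047 + (0.35/2)·(6.582079 + 9.855775) = 5.853671
u(0.7) ≈ 5.8537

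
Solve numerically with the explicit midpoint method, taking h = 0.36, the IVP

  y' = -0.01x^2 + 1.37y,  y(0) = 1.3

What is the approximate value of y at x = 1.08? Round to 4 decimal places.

5.4686

Midpoint: k1 = f(x_n, y_n); k2 = f(x_n + h/2, y_n + (h/2)·k1); y_{n+1} = y_n + h·k2.
x=0.000000, y=1.300000:
  k1 = f(0.000000, 1.300000) = 1.781000
  k2 = f(0.180000, 1.620580) = 2.219871
  y ← 1.300000 + 0.36·2.219871 = 2.099153
x=0.360000, y=2.099153:
  k1 = f(0.360000, 2.099153) = 2.874544
  k2 = f(0.540000, 2.616571) = 3.581787
  y ← 2.099153 + 0.36·3.581787 = 3.388597
x=0.720000, y=3.388597:
  k1 = f(0.720000, 3.388597) = 4.637193
  k2 = f(0.900000, 4.223291) = 5.777809
  y ← 3.388597 + 0.36·5.777809 = 5.468608
y(1.08) ≈ 5.4686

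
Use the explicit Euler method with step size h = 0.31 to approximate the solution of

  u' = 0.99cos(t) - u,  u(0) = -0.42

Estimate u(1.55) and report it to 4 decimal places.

Euler: u_{n+1} = u_n + h·f(t_n, u_n).
t=0.000000, u=-0.420000: f=1.410000 → u ← -0.420000 + 0.31·1.410000 = 0.017100
t=0.310000, u=0.017100: f=0.925710 → u ← 0.017100 + 0.31·0.925710 = 0.304070
t=0.620000, u=0.304070: f=0.501669 → u ← 0.304070 + 0.31·0.501669 = 0.459588
t=0.930000, u=0.459588: f=0.132268 → u ← 0.459588 + 0.31·0.132268 = 0.500591
t=1.240000, u=0.500591: f=-0.179042 → u ← 0.500591 + 0.31·(-0.179042) = 0.445088
u(1.55) ≈ 0.4451

0.4451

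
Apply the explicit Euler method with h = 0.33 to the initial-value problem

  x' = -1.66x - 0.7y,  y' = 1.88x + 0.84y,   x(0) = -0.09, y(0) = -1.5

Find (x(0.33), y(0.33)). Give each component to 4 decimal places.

0.3058, -1.9716

Euler on (x,y): x_{n+1} = x_n + h·x', y_{n+1} = y_n + h·y'.
0.000000: (-0.090000, -1.500000); f=(1.199400, -1.429200) → (0.305802, -1.971636)
(x(0.33), y(0.33)) ≈ (0.3058, -1.9716)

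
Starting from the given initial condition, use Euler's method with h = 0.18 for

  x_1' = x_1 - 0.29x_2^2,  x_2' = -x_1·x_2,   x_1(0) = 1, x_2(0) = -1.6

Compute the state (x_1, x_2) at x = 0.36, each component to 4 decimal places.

1.1449, -1.0649

Euler on (x_1,x_2): x_1_{n+1} = x_1_n + h·x_1', x_2_{n+1} = x_2_n + h·x_2'.
0.000000: (1.000000, -1.600000); f=(0.257600, 1.600000) → (1.046368, -1.312000)
0.180000: (1.046368, -1.312000); f=(0.547178, 1.372835) → (1.144860, -1.064890)
(x_1(0.36), x_2(0.36)) ≈ (1.1449, -1.0649)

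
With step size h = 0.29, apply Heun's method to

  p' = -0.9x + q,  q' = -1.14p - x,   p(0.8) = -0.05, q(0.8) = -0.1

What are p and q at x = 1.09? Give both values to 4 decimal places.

Heun on (p,q): k1 = f(x_n, state_n); k2 = f(x_n + h, state_n + h·k1); state_{n+1} = state_n + (h/2)·(k1 + k2).
0.800000: (-0.050000, -0.100000)
  k1 = (-0.820000, -0.743000)
  predictor → (-0.287800, -0.315470)
  k2 = (-1.296470, -0.761908)
  → (-0.356888, -0.318212)
(p(1.09), q(1.09)) ≈ (-0.3569, -0.3182)

-0.3569, -0.3182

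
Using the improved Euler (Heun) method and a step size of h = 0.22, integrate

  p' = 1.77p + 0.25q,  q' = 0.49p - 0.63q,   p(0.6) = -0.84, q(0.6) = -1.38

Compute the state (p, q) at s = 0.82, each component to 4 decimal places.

-1.3187, -1.3080

Heun on (p,q): k1 = f(s_n, state_n); k2 = f(s_n + h, state_n + h·k1); state_{n+1} = state_n + (h/2)·(k1 + k2).
0.600000: (-0.840000, -1.380000)
  k1 = (-1.831800, 0.457800)
  predictor → (-1.242996, -1.279284)
  k2 = (-2.519924, 0.196881)
  → (-1.318690, -1.307985)
(p(0.82), q(0.82)) ≈ (-1.3187, -1.3080)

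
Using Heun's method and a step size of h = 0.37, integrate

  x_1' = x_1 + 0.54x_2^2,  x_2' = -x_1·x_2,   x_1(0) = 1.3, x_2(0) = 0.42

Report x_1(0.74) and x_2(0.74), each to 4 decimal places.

Heun on (x_1,x_2): k1 = f(t_n, state_n); k2 = f(t_n + h, state_n + h·k1); state_{n+1} = state_n + (h/2)·(k1 + k2).
0.000000: (1.300000, 0.420000)
  k1 = (1.395256, -0.546000)
  predictor → (1.816245, 0.217980)
  k2 = (1.841903, -0.395905)
  → (1.898874, 0.245748)
0.370000: (1.898874, 0.245748)
  k1 = (1.931486, -0.466644)
  predictor → (2.613524, 0.073089)
  k2 = (2.616409, -0.191021)
  → (2.740235, 0.124080)
(x_1(0.74), x_2(0.74)) ≈ (2.7402, 0.1241)

2.7402, 0.1241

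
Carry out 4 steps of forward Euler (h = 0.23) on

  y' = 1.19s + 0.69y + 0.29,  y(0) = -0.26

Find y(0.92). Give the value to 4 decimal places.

0.2879

Euler: y_{n+1} = y_n + h·f(s_n, y_n).
s=0.000000, y=-0.260000: f=0.110600 → y ← -0.260000 + 0.23·0.110600 = -0.234562
s=0.230000, y=-0.234562: f=0.401852 → y ← -0.234562 + 0.23·0.401852 = -0.142136
s=0.460000, y=-0.142136: f=0.739326 → y ← -0.142136 + 0.23·0.739326 = 0.027909
s=0.690000, y=0.027909: f=1.130357 → y ← 0.027909 + 0.23·1.130357 = 0.287891
y(0.92) ≈ 0.2879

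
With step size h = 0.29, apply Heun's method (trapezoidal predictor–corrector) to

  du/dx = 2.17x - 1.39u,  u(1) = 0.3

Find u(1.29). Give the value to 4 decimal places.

Heun: k1 = f(x_n, u_n); k2 = f(x_n + h, u_n + h·k1); u_{n+1} = u_n + (h/2)·(k1 + k2).
x=1.000000, u=0.300000:
  k1 = f(1.000000, 0.300000) = 1.753000
  k2 = f(1.290000, 0.808370) = 1.675666
  u ← 0.300000 + (0.29/2)·(1.753000 + 1.675666) = 0.797157
u(1.29) ≈ 0.7972

0.7972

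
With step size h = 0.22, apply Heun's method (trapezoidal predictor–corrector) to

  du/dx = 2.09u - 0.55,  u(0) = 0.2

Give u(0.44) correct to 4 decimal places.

0.1084

Heun: k1 = f(x_n, u_n); k2 = f(x_n + h, u_n + h·k1); u_{n+1} = u_n + (h/2)·(k1 + k2).
x=0.000000, u=0.200000:
  k1 = f(0.000000, 0.200000) = -0.132000
  k2 = f(0.220000, 0.170960) = -0.192694
  u ← 0.200000 + (0.22/2)·(-0.132000 + (-0.192694)) = 0.164284
x=0.220000, u=0.164284:
  k1 = f(0.220000, 0.164284) = -0.206647
  k2 = f(0.440000, 0.118821) = -0.301663
  u ← 0.164284 + (0.22/2)·(-0.206647 + (-0.301663)) = 0.108370
u(0.44) ≈ 0.1084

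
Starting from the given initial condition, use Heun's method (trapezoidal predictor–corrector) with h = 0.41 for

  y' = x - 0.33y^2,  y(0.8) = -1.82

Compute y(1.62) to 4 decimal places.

Heun: k1 = f(x_n, y_n); k2 = f(x_n + h, y_n + h·k1); y_{n+1} = y_n + (h/2)·(k1 + k2).
x=0.800000, y=-1.820000:
  k1 = f(0.800000, -1.820000) = -0.293092
  k2 = f(1.210000, -1.940168) = -0.032203
  y ← -1.820000 + (0.41/2)·(-0.293092 + (-0.032203)) = -1.886685
x=1.210000, y=-1.886685:
  k1 = f(1.210000, -1.886685) = 0.035338
  k2 = f(1.620000, -1.872197) = 0.463310
  y ← -1.886685 + (0.41/2)·(0.035338 + 0.463310) = -1.784463
y(1.62) ≈ -1.7845

-1.7845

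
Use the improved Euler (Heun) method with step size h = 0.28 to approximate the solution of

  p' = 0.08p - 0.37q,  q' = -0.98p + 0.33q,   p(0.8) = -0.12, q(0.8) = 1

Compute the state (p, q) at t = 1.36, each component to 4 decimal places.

-0.3681, 1.3406

Heun on (p,q): k1 = f(t_n, state_n); k2 = f(t_n + h, state_n + h·k1); state_{n+1} = state_n + (h/2)·(k1 + k2).
0.800000: (-0.120000, 1.000000)
  k1 = (-0.379600, 0.447600)
  predictor → (-0.226288, 1.125328)
  k2 = (-0.434474, 0.593120)
  → (-0.233970, 1.145701)
1.080000: (-0.233970, 1.145701)
  k1 = (-0.442627, 0.607372)
  predictor → (-0.357906, 1.315765)
  k2 = (-0.515466, 0.784950)
  → (-0.368103, 1.340626)
(p(1.36), q(1.36)) ≈ (-0.3681, 1.3406)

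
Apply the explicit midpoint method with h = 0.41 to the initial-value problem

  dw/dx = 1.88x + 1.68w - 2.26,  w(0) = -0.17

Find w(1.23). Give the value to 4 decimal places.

-6.7641

Midpoint: k1 = f(x_n, w_n); k2 = f(x_n + h/2, w_n + (h/2)·k1); w_{n+1} = w_n + h·k2.
x=0.000000, w=-0.170000:
  k1 = f(0.000000, -0.170000) = -2.545600
  k2 = f(0.205000, -0.691848) = -3.036905
  w ← -0.170000 + 0.41·(-3.036905) = -1.415131
x=0.410000, w=-1.415131:
  k1 = f(0.410000, -1.415131) = -3.866620
  k2 = f(0.615000, -2.207788) = -4.812884
  w ← -1.415131 + 0.41·(-4.812884) = -3.388413
x=0.820000, w=-3.388413:
  k1 = f(0.820000, -3.388413) = -6.410934
  k2 = f(1.025000, -4.702655) = -8.233460
  w ← -3.388413 + 0.41·(-8.233460) = -6.764132
w(1.23) ≈ -6.7641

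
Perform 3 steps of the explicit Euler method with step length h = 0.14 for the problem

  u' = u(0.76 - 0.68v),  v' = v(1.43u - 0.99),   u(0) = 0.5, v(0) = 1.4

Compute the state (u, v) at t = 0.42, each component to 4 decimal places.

0.4681, 1.2348

Euler on (u,v): u_{n+1} = u_n + h·u', v_{n+1} = v_n + h·v'.
0.000000: (0.500000, 1.400000); f=(-0.096000, -0.385000) → (0.486560, 1.346100)
0.140000: (0.486560, 1.346100); f=(-0.075586, -0.396048) → (0.475978, 1.290653)
0.280000: (0.475978, 1.290653); f=(-0.055996, -0.399266) → (0.468138, 1.234756)
(u(0.42), v(0.42)) ≈ (0.4681, 1.2348)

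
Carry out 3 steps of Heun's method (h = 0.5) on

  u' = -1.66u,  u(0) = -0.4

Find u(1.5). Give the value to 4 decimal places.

Heun: k1 = f(x_n, u_n); k2 = f(x_n + h, u_n + h·k1); u_{n+1} = u_n + (h/2)·(k1 + k2).
x=0.000000, u=-0.400000:
  k1 = f(0.000000, -0.400000) = 0.664000
  k2 = f(0.500000, -0.068000) = 0.112880
  u ← -0.400000 + (0.5/2)·(0.664000 + 0.112880) = -0.205780
x=0.500000, u=-0.205780:
  k1 = f(0.500000, -0.205780) = 0.341595
  k2 = f(1.000000, -0.034983) = 0.058071
  u ← -0.205780 + (0.5/2)·(0.341595 + 0.058071) = -0.105864
x=1.000000, u=-0.105864:
  k1 = f(1.000000, -0.105864) = 0.175733
  k2 = f(1.500000, -0.017997) = 0.029875
  u ← -0.105864 + (0.5/2)·(0.175733 + 0.029875) = -0.054461
u(1.5) ≈ -0.0545

-0.0545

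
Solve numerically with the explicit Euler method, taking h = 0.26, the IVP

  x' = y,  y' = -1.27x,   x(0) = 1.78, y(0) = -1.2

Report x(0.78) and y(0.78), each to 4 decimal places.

0.4123, -2.6037

Euler on (x,y): x_{n+1} = x_n + h·x', y_{n+1} = y_n + h·y'.
0.000000: (1.780000, -1.200000); f=(-1.200000, -2.260600) → (1.468000, -1.787756)
0.260000: (1.468000, -1.787756); f=(-1.787756, -1.864360) → (1.003183, -2.272490)
0.520000: (1.003183, -2.272490); f=(-2.272490, -1.274043) → (0.412336, -2.603741)
(x(0.78), y(0.78)) ≈ (0.4123, -2.6037)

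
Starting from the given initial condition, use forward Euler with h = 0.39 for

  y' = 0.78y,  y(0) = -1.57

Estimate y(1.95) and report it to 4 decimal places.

Euler: y_{n+1} = y_n + h·f(x_n, y_n).
x=0.000000, y=-1.570000: f=-1.224600 → y ← -1.570000 + 0.39·(-1.224600) = -2.047594
x=0.390000, y=-2.047594: f=-1.597123 → y ← -2.047594 + 0.39·(-1.597123) = -2.670472
x=0.780000, y=-2.670472: f=-2.082968 → y ← -2.670472 + 0.39·(-2.082968) = -3.482830
x=1.170000, y=-3.482830: f=-2.716607 → y ← -3.482830 + 0.39·(-2.716607) = -4.542307
x=1.560000, y=-4.542307: f=-3.542999 → y ← -4.542307 + 0.39·(-3.542999) = -5.924076
y(1.95) ≈ -5.9241

-5.9241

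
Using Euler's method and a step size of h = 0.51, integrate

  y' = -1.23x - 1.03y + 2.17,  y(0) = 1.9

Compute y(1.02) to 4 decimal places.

Euler: y_{n+1} = y_n + h·f(x_n, y_n).
x=0.000000, y=1.900000: f=0.213000 → y ← 1.900000 + 0.51·0.213000 = 2.008630
x=0.510000, y=2.008630: f=-0.526189 → y ← 2.008630 + 0.51·(-0.526189) = 1.740274
y(1.02) ≈ 1.7403

1.7403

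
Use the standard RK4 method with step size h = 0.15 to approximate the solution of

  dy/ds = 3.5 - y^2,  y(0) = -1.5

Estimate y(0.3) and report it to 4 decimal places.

-0.9258

RK4: k1 = f(s_n, y_n); k2 = f(s_n + h/2, y_n + (h/2)·k1); k3 = f(s_n + h/2, y_n + (h/2)·k2); k4 = f(s_n + h, y_n + h·k3); y_{n+1} = y_n + (h/6)·(k1 + 2k2 + 2k3 + k4).
s=0.000000, y=-1.500000:
  k1 = f(0.000000, -1.500000) = 1.250000
  k2 = f(0.075000, -1.406250) = 1.522461
  k3 = f(0.075000, -1.385815) = 1.579516
  k4 = f(0.150000, -1.263073) = 1.904647
  y ← -1.500000 + (0.15/6)·(k1 + 2k2 + 2k3 + k4) = -1.266035
s=0.150000, y=-1.266035:
  k1 = f(0.150000, -1.266035) = 1.897155
  k2 = f(0.225000, -1.123748) = 2.237190
  k3 = f(0.225000, -1.098246) = 2.293856
  k4 = f(0.300000, -0.921957) = 2.649996
  y ← -1.266035 + (0.15/6)·(k1 + 2k2 + 2k3 + k4) = -0.925804
y(0.3) ≈ -0.9258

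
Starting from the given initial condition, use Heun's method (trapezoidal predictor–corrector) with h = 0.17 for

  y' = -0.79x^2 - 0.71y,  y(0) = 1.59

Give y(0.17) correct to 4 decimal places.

Heun: k1 = f(x_n, y_n); k2 = f(x_n + h, y_n + h·k1); y_{n+1} = y_n + (h/2)·(k1 + k2).
x=0.000000, y=1.590000:
  k1 = f(0.000000, 1.590000) = -1.128900
  k2 = f(0.170000, 1.398087) = -1.015473
  y ← 1.590000 + (0.17/2)·(-1.128900 + (-1.015473)) = 1.407728
y(0.17) ≈ 1.4077

1.4077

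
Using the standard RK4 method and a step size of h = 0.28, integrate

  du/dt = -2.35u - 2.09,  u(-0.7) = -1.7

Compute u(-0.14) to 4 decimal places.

RK4: k1 = f(t_n, u_n); k2 = f(t_n + h/2, u_n + (h/2)·k1); k3 = f(t_n + h/2, u_n + (h/2)·k2); k4 = f(t_n + h, u_n + h·k3); u_{n+1} = u_n + (h/6)·(k1 + 2k2 + 2k3 + k4).
t=-0.700000, u=-1.700000:
  k1 = f(-0.700000, -1.700000) = 1.905000
  k2 = f(-0.560000, -1.433300) = 1.278255
  k3 = f(-0.560000, -1.521044) = 1.484454
  k4 = f(-0.420000, -1.284353) = 0.928229
  u ← -1.700000 + (0.28/6)·(k1 + 2k2 + 2k3 + k4) = -1.309930
t=-0.420000, u=-1.309930:
  k1 = f(-0.420000, -1.309930) = 0.988335
  k2 = f(-0.280000, -1.171563) = 0.663173
  k3 = f(-0.280000, -1.217086) = 0.770151
  k4 = f(-0.140000, -1.094287) = 0.481576
  u ← -1.309930 + (0.28/6)·(k1 + 2k2 + 2k3 + k4) = -1.107557
u(-0.14) ≈ -1.1076

-1.1076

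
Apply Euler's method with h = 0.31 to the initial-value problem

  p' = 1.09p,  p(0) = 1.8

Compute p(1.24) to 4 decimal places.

5.7672

Euler: p_{n+1} = p_n + h·f(s_n, p_n).
s=0.000000, p=1.800000: f=1.962000 → p ← 1.800000 + 0.31·1.962000 = 2.408220
s=0.310000, p=2.408220: f=2.624960 → p ← 2.408220 + 0.31·2.624960 = 3.221958
s=0.620000, p=3.221958: f=3.511934 → p ← 3.221958 + 0.31·3.511934 = 4.310657
s=0.930000, p=4.310657: f=4.698616 → p ← 4.310657 + 0.31·4.698616 = 5.767228
p(1.24) ≈ 5.7672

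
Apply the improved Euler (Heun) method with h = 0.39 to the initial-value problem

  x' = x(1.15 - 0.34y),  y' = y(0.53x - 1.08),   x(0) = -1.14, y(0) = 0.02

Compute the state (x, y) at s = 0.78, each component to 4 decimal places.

-2.7288, 0.0055

Heun on (x,y): k1 = f(s_n, state_n); k2 = f(s_n + h, state_n + h·k1); state_{n+1} = state_n + (h/2)·(k1 + k2).
0.000000: (-1.140000, 0.020000)
  k1 = (-1.303248, -0.033684)
  predictor → (-1.648267, 0.006863)
  k2 = (-1.891660, -0.013408)
  → (-1.763007, 0.010817)
0.390000: (-1.763007, 0.010817)
  k1 = (-2.020974, -0.021790)
  predictor → (-2.551187, 0.002319)
  k2 = (-2.931854, -0.005640)
  → (-2.728809, 0.005468)
(x(0.78), y(0.78)) ≈ (-2.7288, 0.0055)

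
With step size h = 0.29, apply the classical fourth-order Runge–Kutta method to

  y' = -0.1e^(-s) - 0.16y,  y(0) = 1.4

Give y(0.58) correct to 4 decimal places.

1.2341

RK4: k1 = f(s_n, y_n); k2 = f(s_n + h/2, y_n + (h/2)·k1); k3 = f(s_n + h/2, y_n + (h/2)·k2); k4 = f(s_n + h, y_n + h·k3); y_{n+1} = y_n + (h/6)·(k1 + 2k2 + 2k3 + k4).
s=0.000000, y=1.400000:
  k1 = f(0.000000, 1.400000) = -0.324000
  k2 = f(0.145000, 1.353020) = -0.302985
  k3 = f(0.145000, 1.356067) = -0.303473
  k4 = f(0.290000, 1.311993) = -0.284745
  y ← 1.400000 + (0.29/6)·(k1 + 2k2 + 2k3 + k4) = 1.311953
s=0.290000, y=1.311953:
  k1 = f(0.290000, 1.311953) = -0.284739
  k2 = f(0.435000, 1.270666) = -0.268033
  k3 = f(0.435000, 1.273088) = -0.268421
  k4 = f(0.580000, 1.234111) = -0.253448
  y ← 1.311953 + (0.29/6)·(k1 + 2k2 + 2k3 + k4) = 1.234083
y(0.58) ≈ 1.2341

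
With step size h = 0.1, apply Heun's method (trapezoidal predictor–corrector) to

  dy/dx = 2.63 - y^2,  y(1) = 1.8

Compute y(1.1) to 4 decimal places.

Heun: k1 = f(x_n, y_n); k2 = f(x_n + h, y_n + h·k1); y_{n+1} = y_n + (h/2)·(k1 + k2).
x=1.000000, y=1.800000:
  k1 = f(1.000000, 1.800000) = -0.610000
  k2 = f(1.100000, 1.739000) = -0.394121
  y ← 1.800000 + (0.1/2)·(-0.610000 + (-0.394121)) = 1.749794
y(1.1) ≈ 1.7498

1.7498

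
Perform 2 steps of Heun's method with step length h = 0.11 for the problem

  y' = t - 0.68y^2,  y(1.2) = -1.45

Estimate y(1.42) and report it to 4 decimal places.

-1.4859

Heun: k1 = f(t_n, y_n); k2 = f(t_n + h, y_n + h·k1); y_{n+1} = y_n + (h/2)·(k1 + k2).
t=1.200000, y=-1.450000:
  k1 = f(1.200000, -1.450000) = -0.229700
  k2 = f(1.310000, -1.475267) = -0.169961
  y ← -1.450000 + (0.11/2)·(-0.229700 + (-0.169961)) = -1.471981
t=1.310000, y=-1.471981:
  k1 = f(1.310000, -1.471981) = -0.163376
  k2 = f(1.420000, -1.489953) = -0.089572
  y ← -1.471981 + (0.11/2)·(-0.163376 + (-0.089572)) = -1.485893
y(1.42) ≈ -1.4859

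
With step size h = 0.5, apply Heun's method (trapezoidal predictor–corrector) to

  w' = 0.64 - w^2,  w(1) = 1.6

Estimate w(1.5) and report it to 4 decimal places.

Heun: k1 = f(x_n, w_n); k2 = f(x_n + h, w_n + h·k1); w_{n+1} = w_n + (h/2)·(k1 + k2).
x=1.000000, w=1.600000:
  k1 = f(1.000000, 1.600000) = -1.920000
  k2 = f(1.500000, 0.640000) = 0.230400
  w ← 1.600000 + (0.5/2)·(-1.920000 + 0.230400) = 1.177600
w(1.5) ≈ 1.1776

1.1776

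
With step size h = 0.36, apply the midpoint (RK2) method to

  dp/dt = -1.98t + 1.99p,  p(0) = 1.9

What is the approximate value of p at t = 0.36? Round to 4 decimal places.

3.6204

Midpoint: k1 = f(t_n, p_n); k2 = f(t_n + h/2, p_n + (h/2)·k1); p_{n+1} = p_n + h·k2.
t=0.000000, p=1.900000:
  k1 = f(0.000000, 1.900000) = 3.781000
  k2 = f(0.180000, 2.580580) = 4.778954
  p ← 1.900000 + 0.36·4.778954 = 3.620424
p(0.36) ≈ 3.6204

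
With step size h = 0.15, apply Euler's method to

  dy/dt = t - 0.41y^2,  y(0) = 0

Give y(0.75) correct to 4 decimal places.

Euler: y_{n+1} = y_n + h·f(t_n, y_n).
t=0.000000, y=0.000000: f=0.000000 → y ← 0.000000 + 0.15·0.000000 = 0.000000
t=0.150000, y=0.000000: f=0.150000 → y ← 0.000000 + 0.15·0.150000 = 0.022500
t=0.300000, y=0.022500: f=0.299792 → y ← 0.022500 + 0.15·0.299792 = 0.067469
t=0.450000, y=0.067469: f=0.448134 → y ← 0.067469 + 0.15·0.448134 = 0.134689
t=0.600000, y=0.134689: f=0.592562 → y ← 0.134689 + 0.15·0.592562 = 0.223573
y(0.75) ≈ 0.2236

0.2236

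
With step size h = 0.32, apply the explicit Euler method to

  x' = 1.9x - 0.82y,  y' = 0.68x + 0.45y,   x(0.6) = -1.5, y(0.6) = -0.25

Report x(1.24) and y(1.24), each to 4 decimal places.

-3.6123, -1.2112

Euler on (x,y): x_{n+1} = x_n + h·x', y_{n+1} = y_n + h·y'.
0.600000: (-1.500000, -0.250000); f=(-2.645000, -1.132500) → (-2.346400, -0.612400)
0.920000: (-2.346400, -0.612400); f=(-3.955992, -1.871132) → (-3.612317, -1.211162)
(x(1.24), y(1.24)) ≈ (-3.6123, -1.2112)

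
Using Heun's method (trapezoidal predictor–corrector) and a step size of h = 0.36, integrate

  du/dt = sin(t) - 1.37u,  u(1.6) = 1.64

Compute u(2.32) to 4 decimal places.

Heun: k1 = f(t_n, u_n); k2 = f(t_n + h, u_n + h·k1); u_{n+1} = u_n + (h/2)·(k1 + k2).
t=1.600000, u=1.640000:
  k1 = f(1.600000, 1.640000) = -1.247226
  k2 = f(1.960000, 1.190998) = -0.706456
  u ← 1.640000 + (0.36/2)·(-1.247226 + (-0.706456)) = 1.288337
t=1.960000, u=1.288337:
  k1 = f(1.960000, 1.288337) = -0.839810
  k2 = f(2.320000, 0.986005) = -0.618596
  u ← 1.288337 + (0.36/2)·(-0.839810 + (-0.618596)) = 1.025824
u(2.32) ≈ 1.0258

1.0258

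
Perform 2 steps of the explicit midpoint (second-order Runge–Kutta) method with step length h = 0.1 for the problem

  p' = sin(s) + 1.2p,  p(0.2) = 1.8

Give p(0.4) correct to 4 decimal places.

Midpoint: k1 = f(s_n, p_n); k2 = f(s_n + h/2, p_n + (h/2)·k1); p_{n+1} = p_n + h·k2.
s=0.200000, p=1.800000:
  k1 = f(0.200000, 1.800000) = 2.358669
  k2 = f(0.250000, 1.917933) = 2.548924
  p ← 1.800000 + 0.1·2.548924 = 2.054892
s=0.300000, p=2.054892:
  k1 = f(0.300000, 2.054892) = 2.761391
  k2 = f(0.350000, 2.192962) = 2.974452
  p ← 2.054892 + 0.1·2.974452 = 2.352338
p(0.4) ≈ 2.3523

2.3523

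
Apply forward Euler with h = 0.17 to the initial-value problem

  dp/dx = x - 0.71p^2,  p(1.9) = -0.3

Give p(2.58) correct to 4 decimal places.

1.0744

Euler: p_{n+1} = p_n + h·f(x_n, p_n).
x=1.900000, p=-0.300000: f=1.836100 → p ← -0.300000 + 0.17·1.836100 = 0.012137
x=2.070000, p=0.012137: f=2.069895 → p ← 0.012137 + 0.17·2.069895 = 0.364019
x=2.240000, p=0.364019: f=2.145918 → p ← 0.364019 + 0.17·2.145918 = 0.728825
x=2.410000, p=0.728825: f=2.032858 → p ← 0.728825 + 0.17·2.032858 = 1.074411
p(2.58) ≈ 1.0744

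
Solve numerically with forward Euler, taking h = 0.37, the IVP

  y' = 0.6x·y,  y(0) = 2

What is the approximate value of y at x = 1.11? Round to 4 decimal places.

Euler: y_{n+1} = y_n + h·f(x_n, y_n).
x=0.000000, y=2.000000: f=0.000000 → y ← 2.000000 + 0.37·0.000000 = 2.000000
x=0.370000, y=2.000000: f=0.444000 → y ← 2.000000 + 0.37·0.444000 = 2.164280
x=0.740000, y=2.164280: f=0.960940 → y ← 2.164280 + 0.37·0.960940 = 2.519828
y(1.11) ≈ 2.5198

2.5198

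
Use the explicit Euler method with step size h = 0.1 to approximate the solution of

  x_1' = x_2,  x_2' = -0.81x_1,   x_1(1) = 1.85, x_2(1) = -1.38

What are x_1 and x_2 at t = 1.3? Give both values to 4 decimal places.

1.3922, -1.7948

Euler on (x_1,x_2): x_1_{n+1} = x_1_n + h·x_1', x_2_{n+1} = x_2_n + h·x_2'.
1.000000: (1.850000, -1.380000); f=(-1.380000, -1.498500) → (1.712000, -1.529850)
1.100000: (1.712000, -1.529850); f=(-1.529850, -1.386720) → (1.559015, -1.668522)
1.200000: (1.559015, -1.668522); f=(-1.668522, -1.262802) → (1.392163, -1.794802)
(x_1(1.3), x_2(1.3)) ≈ (1.3922, -1.7948)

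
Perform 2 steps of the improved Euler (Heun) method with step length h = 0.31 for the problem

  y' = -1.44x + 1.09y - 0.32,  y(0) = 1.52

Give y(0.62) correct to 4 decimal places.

2.3527

Heun: k1 = f(x_n, y_n); k2 = f(x_n + h, y_n + h·k1); y_{n+1} = y_n + (h/2)·(k1 + k2).
x=0.000000, y=1.520000:
  k1 = f(0.000000, 1.520000) = 1.336800
  k2 = f(0.310000, 1.934408) = 1.342105
  y ← 1.520000 + (0.31/2)·(1.336800 + 1.342105) = 1.935230
x=0.310000, y=1.935230:
  k1 = f(0.310000, 1.935230) = 1.343001
  k2 = f(0.620000, 2.351561) = 1.350401
  y ← 1.935230 + (0.31/2)·(1.343001 + 1.350401) = 2.352708
y(0.62) ≈ 2.3527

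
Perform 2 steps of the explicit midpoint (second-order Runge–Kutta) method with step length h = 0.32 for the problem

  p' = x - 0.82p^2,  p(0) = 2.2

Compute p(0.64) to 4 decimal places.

1.3047

Midpoint: k1 = f(x_n, p_n); k2 = f(x_n + h/2, p_n + (h/2)·k1); p_{n+1} = p_n + h·k2.
x=0.000000, p=2.200000:
  k1 = f(0.000000, 2.200000) = -3.968800
  k2 = f(0.160000, 1.564992) = -1.848344
  p ← 2.200000 + 0.32·(-1.848344) = 1.608530
x=0.320000, p=1.608530:
  k1 = f(0.320000, 1.608530) = -1.801642
  k2 = f(0.480000, 1.320267) = -0.949346
  p ← 1.608530 + 0.32·(-0.949346) = 1.304739
p(0.64) ≈ 1.3047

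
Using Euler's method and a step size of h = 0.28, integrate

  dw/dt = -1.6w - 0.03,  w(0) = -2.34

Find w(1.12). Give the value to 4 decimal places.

Euler: w_{n+1} = w_n + h·f(t_n, w_n).
t=0.000000, w=-2.340000: f=3.714000 → w ← -2.340000 + 0.28·3.714000 = -1.300080
t=0.280000, w=-1.300080: f=2.050128 → w ← -1.300080 + 0.28·2.050128 = -0.726044
t=0.560000, w=-0.726044: f=1.131671 → w ← -0.726044 + 0.28·1.131671 = -0.409176
t=0.840000, w=-0.409176: f=0.624682 → w ← -0.409176 + 0.28·0.624682 = -0.234265
w(1.12) ≈ -0.2343

-0.2343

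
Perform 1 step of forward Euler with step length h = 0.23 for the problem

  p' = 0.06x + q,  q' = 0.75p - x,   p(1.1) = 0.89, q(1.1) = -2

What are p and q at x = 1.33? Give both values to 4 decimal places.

Euler on (p,q): p_{n+1} = p_n + h·p', q_{n+1} = q_n + h·q'.
1.100000: (0.890000, -2.000000); f=(-1.934000, -0.432500) → (0.445180, -2.099475)
(p(1.33), q(1.33)) ≈ (0.4452, -2.0995)

0.4452, -2.0995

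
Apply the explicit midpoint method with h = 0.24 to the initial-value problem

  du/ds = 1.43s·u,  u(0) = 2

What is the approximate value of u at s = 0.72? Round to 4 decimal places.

2.8741

Midpoint: k1 = f(s_n, u_n); k2 = f(s_n + h/2, u_n + (h/2)·k1); u_{n+1} = u_n + h·k2.
s=0.000000, u=2.000000:
  k1 = f(0.000000, 2.000000) = 0.000000
  k2 = f(0.120000, 2.000000) = 0.343200
  u ← 2.000000 + 0.24·0.343200 = 2.082368
s=0.240000, u=2.082368:
  k1 = f(0.240000, 2.082368) = 0.714669
  k2 = f(0.360000, 2.168128) = 1.116152
  u ← 2.082368 + 0.24·1.116152 = 2.350245
s=0.480000, u=2.350245:
  k1 = f(0.480000, 2.350245) = 1.613208
  k2 = f(0.600000, 2.543830) = 2.182606
  u ← 2.350245 + 0.24·2.182606 = 2.874070
u(0.72) ≈ 2.8741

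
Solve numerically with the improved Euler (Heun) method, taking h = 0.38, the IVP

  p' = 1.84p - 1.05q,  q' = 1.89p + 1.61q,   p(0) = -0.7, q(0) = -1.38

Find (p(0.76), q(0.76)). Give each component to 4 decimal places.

1.4312, -5.5755

Heun on (p,q): k1 = f(t_n, state_n); k2 = f(t_n + h, state_n + h·k1); state_{n+1} = state_n + (h/2)·(k1 + k2).
0.000000: (-0.700000, -1.380000)
  k1 = (0.161000, -3.544800)
  predictor → (-0.638820, -2.727024)
  k2 = (1.687946, -5.597878)
  → (-0.348700, -3.117109)
0.380000: (-0.348700, -3.117109)
  k1 = (2.631356, -5.677589)
  predictor → (0.651215, -5.274593)
  k2 = (6.736558, -7.261298)
  → (1.431203, -5.575497)
(p(0.76), q(0.76)) ≈ (1.4312, -5.5755)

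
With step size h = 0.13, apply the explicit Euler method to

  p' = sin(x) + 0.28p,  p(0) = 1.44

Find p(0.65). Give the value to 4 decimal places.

1.8923

Euler: p_{n+1} = p_n + h·f(x_n, p_n).
x=0.000000, p=1.440000: f=0.403200 → p ← 1.440000 + 0.13·0.403200 = 1.492416
x=0.130000, p=1.492416: f=0.547511 → p ← 1.492416 + 0.13·0.547511 = 1.563592
x=0.260000, p=1.563592: f=0.694886 → p ← 1.563592 + 0.13·0.694886 = 1.653928
x=0.390000, p=1.653928: f=0.843288 → p ← 1.653928 + 0.13·0.843288 = 1.763555
x=0.520000, p=1.763555: f=0.990676 → p ← 1.763555 + 0.13·0.990676 = 1.892343
p(0.65) ≈ 1.8923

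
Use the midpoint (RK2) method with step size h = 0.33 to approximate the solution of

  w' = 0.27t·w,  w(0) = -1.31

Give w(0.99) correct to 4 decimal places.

-1.4938

Midpoint: k1 = f(t_n, w_n); k2 = f(t_n + h/2, w_n + (h/2)·k1); w_{n+1} = w_n + h·k2.
t=0.000000, w=-1.310000:
  k1 = f(0.000000, -1.310000) = 0.000000
  k2 = f(0.165000, -1.310000) = -0.058361
  w ← -1.310000 + 0.33·(-0.058361) = -1.329259
t=0.330000, w=-1.329259:
  k1 = f(0.330000, -1.329259) = -0.118437
  k2 = f(0.495000, -1.348801) = -0.180267
  w ← -1.329259 + 0.33·(-0.180267) = -1.388747
t=0.660000, w=-1.388747:
  k1 = f(0.660000, -1.388747) = -0.247475
  k2 = f(0.825000, -1.429580) = -0.318439
  w ← -1.388747 + 0.33·(-0.318439) = -1.493832
w(0.99) ≈ -1.4938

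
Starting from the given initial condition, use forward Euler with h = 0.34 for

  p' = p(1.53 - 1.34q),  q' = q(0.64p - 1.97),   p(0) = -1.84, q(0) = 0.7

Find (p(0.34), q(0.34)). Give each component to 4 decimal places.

-2.2104, -0.0491

Euler on (p,q): p_{n+1} = p_n + h·p', q_{n+1} = q_n + h·q'.
0.000000: (-1.840000, 0.700000); f=(-1.089280, -2.203320) → (-2.210355, -0.049129)
(p(0.34), q(0.34)) ≈ (-2.2104, -0.0491)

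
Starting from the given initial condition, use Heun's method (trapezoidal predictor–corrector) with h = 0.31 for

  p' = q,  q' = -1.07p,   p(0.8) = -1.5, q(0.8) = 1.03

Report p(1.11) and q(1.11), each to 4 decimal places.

-1.1036, 1.4746

Heun on (p,q): k1 = f(t_n, state_n); k2 = f(t_n + h, state_n + h·k1); state_{n+1} = state_n + (h/2)·(k1 + k2).
0.800000: (-1.500000, 1.030000)
  k1 = (1.030000, 1.605000)
  predictor → (-1.180700, 1.527550)
  k2 = (1.527550, 1.263349)
  → (-1.103580, 1.474594)
(p(1.11), q(1.11)) ≈ (-1.1036, 1.4746)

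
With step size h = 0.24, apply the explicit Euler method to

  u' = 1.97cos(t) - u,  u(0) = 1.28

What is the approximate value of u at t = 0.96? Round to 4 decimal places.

Euler: u_{n+1} = u_n + h·f(t_n, u_n).
t=0.000000, u=1.280000: f=0.690000 → u ← 1.280000 + 0.24·0.690000 = 1.445600
t=0.240000, u=1.445600: f=0.467936 → u ← 1.445600 + 0.24·0.467936 = 1.557905
t=0.480000, u=1.557905: f=0.189475 → u ← 1.557905 + 0.24·0.189475 = 1.603379
t=0.720000, u=1.603379: f=-0.122321 → u ← 1.603379 + 0.24·(-0.122321) = 1.574022
u(0.96) ≈ 1.5740

1.5740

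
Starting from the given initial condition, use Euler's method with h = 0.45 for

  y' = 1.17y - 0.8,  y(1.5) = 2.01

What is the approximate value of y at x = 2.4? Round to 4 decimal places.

Euler: y_{n+1} = y_n + h·f(x_n, y_n).
x=1.500000, y=2.010000: f=1.551700 → y ← 2.010000 + 0.45·1.551700 = 2.708265
x=1.950000, y=2.708265: f=2.368670 → y ← 2.708265 + 0.45·2.368670 = 3.774167
y(2.4) ≈ 3.7742

3.7742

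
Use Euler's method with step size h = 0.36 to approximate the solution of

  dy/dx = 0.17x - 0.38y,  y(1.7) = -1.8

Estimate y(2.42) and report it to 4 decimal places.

Euler: y_{n+1} = y_n + h·f(x_n, y_n).
x=1.700000, y=-1.800000: f=0.973000 → y ← -1.800000 + 0.36·0.973000 = -1.449720
x=2.060000, y=-1.449720: f=0.901094 → y ← -1.449720 + 0.36·0.901094 = -1.125326
y(2.42) ≈ -1.1253

-1.1253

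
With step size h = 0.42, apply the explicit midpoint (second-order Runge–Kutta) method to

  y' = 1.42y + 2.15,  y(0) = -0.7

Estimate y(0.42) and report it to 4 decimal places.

Midpoint: k1 = f(t_n, y_n); k2 = f(t_n + h/2, y_n + (h/2)·k1); y_{n+1} = y_n + h·k2.
t=0.000000, y=-0.700000:
  k1 = f(0.000000, -0.700000) = 1.156000
  k2 = f(0.210000, -0.457240) = 1.500719
  y ← -0.700000 + 0.42·1.500719 = -0.069698
y(0.42) ≈ -0.0697

-0.0697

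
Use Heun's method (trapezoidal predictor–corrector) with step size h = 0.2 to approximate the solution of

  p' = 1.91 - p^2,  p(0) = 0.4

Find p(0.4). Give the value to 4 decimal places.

Heun: k1 = f(t_n, p_n); k2 = f(t_n + h, p_n + h·k1); p_{n+1} = p_n + (h/2)·(k1 + k2).
t=0.000000, p=0.400000:
  k1 = f(0.000000, 0.400000) = 1.750000
  k2 = f(0.200000, 0.750000) = 1.347500
  p ← 0.400000 + (0.2/2)·(1.750000 + 1.347500) = 0.709750
t=0.200000, p=0.709750:
  k1 = f(0.200000, 0.709750) = 1.406255
  k2 = f(0.400000, 0.991001) = 0.927917
  p ← 0.709750 + (0.2/2)·(1.406255 + 0.927917) = 0.943167
p(0.4) ≈ 0.9432

0.9432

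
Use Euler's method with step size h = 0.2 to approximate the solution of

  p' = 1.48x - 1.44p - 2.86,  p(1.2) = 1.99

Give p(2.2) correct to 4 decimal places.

0.1937

Euler: p_{n+1} = p_n + h·f(x_n, p_n).
x=1.200000, p=1.990000: f=-3.949600 → p ← 1.990000 + 0.2·(-3.949600) = 1.200080
x=1.400000, p=1.200080: f=-2.516115 → p ← 1.200080 + 0.2·(-2.516115) = 0.696857
x=1.600000, p=0.696857: f=-1.495474 → p ← 0.696857 + 0.2·(-1.495474) = 0.397762
x=1.800000, p=0.397762: f=-0.768778 → p ← 0.397762 + 0.2·(-0.768778) = 0.244007
x=2.000000, p=0.244007: f=-0.251370 → p ← 0.244007 + 0.2·(-0.251370) = 0.193733
p(2.2) ≈ 0.1937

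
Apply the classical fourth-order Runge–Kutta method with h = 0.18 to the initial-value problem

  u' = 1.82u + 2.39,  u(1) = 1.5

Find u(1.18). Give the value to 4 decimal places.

RK4: k1 = f(x_n, u_n); k2 = f(x_n + h/2, u_n + (h/2)·k1); k3 = f(x_n + h/2, u_n + (h/2)·k2); k4 = f(x_n + h, u_n + h·k3); u_{n+1} = u_n + (h/6)·(k1 + 2k2 + 2k3 + k4).
x=1.000000, u=1.500000:
  k1 = f(1.000000, 1.500000) = 5.120000
  k2 = f(1.090000, 1.960800) = 5.958656
  k3 = f(1.090000, 2.036279) = 6.096028
  k4 = f(1.180000, 2.597285) = 7.117059
  u ← 1.500000 + (0.18/6)·(k1 + 2k2 + 2k3 + k4) = 2.590393
u(1.18) ≈ 2.5904

2.5904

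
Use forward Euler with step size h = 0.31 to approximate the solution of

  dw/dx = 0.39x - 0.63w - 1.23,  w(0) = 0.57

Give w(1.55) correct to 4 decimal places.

Euler: w_{n+1} = w_n + h·f(x_n, w_n).
x=0.000000, w=0.570000: f=-1.589100 → w ← 0.570000 + 0.31·(-1.589100) = 0.077379
x=0.310000, w=0.077379: f=-1.157849 → w ← 0.077379 + 0.31·(-1.157849) = -0.281554
x=0.620000, w=-0.281554: f=-0.810821 → w ← -0.281554 + 0.31·(-0.810821) = -0.532909
x=0.930000, w=-0.532909: f=-0.531568 → w ← -0.532909 + 0.31·(-0.531568) = -0.697695
x=1.240000, w=-0.697695: f=-0.306852 → w ← -0.697695 + 0.31·(-0.306852) = -0.792819
w(1.55) ≈ -0.7928

-0.7928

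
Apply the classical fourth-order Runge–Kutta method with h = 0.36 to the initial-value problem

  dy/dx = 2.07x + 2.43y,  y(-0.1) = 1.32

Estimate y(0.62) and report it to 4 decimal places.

RK4: k1 = f(x_n, y_n); k2 = f(x_n + h/2, y_n + (h/2)·k1); k3 = f(x_n + h/2, y_n + (h/2)·k2); k4 = f(x_n + h, y_n + h·k3); y_{n+1} = y_n + (h/6)·(k1 + 2k2 + 2k3 + k4).
x=-0.100000, y=1.320000:
  k1 = f(-0.100000, 1.320000) = 3.000600
  k2 = f(0.080000, 1.860108) = 4.685662
  k3 = f(0.080000, 2.163419) = 5.422709
  k4 = f(0.260000, 3.272175) = 8.489586
  y ← 1.320000 + (0.36/6)·(k1 + 2k2 + 2k3 + k4) = 3.222416
x=0.260000, y=3.222416:
  k1 = f(0.260000, 3.222416) = 8.368670
  k2 = f(0.440000, 4.728776) = 12.401726
  k3 = f(0.440000, 5.454726) = 14.165785
  k4 = f(0.620000, 8.322098) = 21.506099
  y ← 3.222416 + (0.36/6)·(k1 + 2k2 + 2k3 + k4) = 8.203003
y(0.62) ≈ 8.2030

8.2030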